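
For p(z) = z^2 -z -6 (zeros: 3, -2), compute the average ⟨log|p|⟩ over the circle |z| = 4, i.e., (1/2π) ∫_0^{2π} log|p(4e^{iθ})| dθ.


Zeros: -2, 3; r = 4.
Inside |z| < r: -2, 3. Outside (|z| ≥ r): ∅.
p(0) = -6, so log|p(0)| = log(6) = 1.7918.
Apply Jensen: I(r) = log|p(0)| + Σ_k log(r/|z_k|), summed over zeros inside |z| < r.
  log(r/|z_k|) for z_k = 3: log(4/3) = 0.2877
  log(r/|z_k|) for z_k = -2: log(4/2) = 0.6931
Sum over inside zeros: 0.9808.
I(r) = log|p(0)| + (inside sum) = 1.7918 + 0.9808 = 2.7726.
Closed form (all zeros inside, monic): I(r) = n·log(r) = 2·log(4) = 2.7726. ✓

I(r) ≈ 2.7726.


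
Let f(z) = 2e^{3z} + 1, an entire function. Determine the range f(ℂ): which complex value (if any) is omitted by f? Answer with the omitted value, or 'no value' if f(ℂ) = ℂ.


Little Picard bounds the complement of f(ℂ) to at most one point.
e^{3z} is never zero on ℂ, so 2·e^{3z} takes every value in ℂ ∖ {0}. Adding 1 shifts the range to ℂ ∖ {1}. Thus f omits exactly the value 1.

Omitted value: 1.


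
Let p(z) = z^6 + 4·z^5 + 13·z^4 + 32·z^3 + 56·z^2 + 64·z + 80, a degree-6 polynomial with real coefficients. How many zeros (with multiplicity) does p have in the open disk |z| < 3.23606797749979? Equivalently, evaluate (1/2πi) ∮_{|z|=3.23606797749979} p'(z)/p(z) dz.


The zeros of p are: (0 + 2i), (0 - 2i), (-2 + 1i), (-2 - 1i), (0 + 2i), (0 - 2i).
Their magnitudes are: 2, 2, 2.236, 2.236, 2, 2.
Zeros with |z| < R = 3.23606797749979: (0 + 2i), (0 - 2i), (-2 + 1i), (-2 - 1i), (0 + 2i), (0 - 2i).
Count = 6.
By the argument principle, (1/2πi) ∮_{|z|=R} p'(z)/p(z) dz equals exactly this count.

Number of zeros inside |z| < 3.23606797749979: 6.


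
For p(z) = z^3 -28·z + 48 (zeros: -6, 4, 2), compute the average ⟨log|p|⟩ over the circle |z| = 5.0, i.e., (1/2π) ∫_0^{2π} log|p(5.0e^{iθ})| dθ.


Zeros: -6, 2, 4; r = 5.0.
Inside |z| < r: 2, 4. Outside (|z| ≥ r): -6.
p(0) = 48, so log|p(0)| = log(48) = 3.8712.
Apply Jensen: I(r) = log|p(0)| + Σ_k log(r/|z_k|), summed over zeros inside |z| < r.
  log(r/|z_k|) for z_k = 4: log(5.0/4) = 0.2231
  log(r/|z_k|) for z_k = 2: log(5.0/2) = 0.9163
  Outside zeros (-6) contribute nothing to the Jensen sum.
Sum over inside zeros: 1.1394.
I(r) = log|p(0)| + (inside sum) = 3.8712 + 1.1394 = 5.0106.
Note: since some zeros are outside |z| ≤ r, the simplified n·log(r) form does NOT apply — only the inside zeros contribute.

I(r) ≈ 5.0106.


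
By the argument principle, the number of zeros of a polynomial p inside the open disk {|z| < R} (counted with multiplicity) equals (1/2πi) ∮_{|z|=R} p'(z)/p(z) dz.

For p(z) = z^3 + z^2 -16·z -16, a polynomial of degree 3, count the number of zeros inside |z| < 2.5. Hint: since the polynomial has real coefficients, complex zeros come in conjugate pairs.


The zeros of p are: 4, -1, -4.
Their magnitudes are: 4, 1, 4.
Zeros with |z| < R = 2.5: -1.
Count = 1.
By the argument principle, (1/2πi) ∮_{|z|=R} p'(z)/p(z) dz equals exactly this count.

Number of zeros inside |z| < 2.5: 1.


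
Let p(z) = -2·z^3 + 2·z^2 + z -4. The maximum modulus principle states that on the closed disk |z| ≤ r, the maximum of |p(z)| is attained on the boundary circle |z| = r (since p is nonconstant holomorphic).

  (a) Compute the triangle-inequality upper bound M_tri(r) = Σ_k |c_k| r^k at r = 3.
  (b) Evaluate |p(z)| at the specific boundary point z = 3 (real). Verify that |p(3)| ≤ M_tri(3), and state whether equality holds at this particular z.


Coefficients: c_0 = -4, c_1 = 1, c_2 = 2, c_3 = -2. Radius r = 3.
Part (a). Triangle bound: M_tri(r) = Σ_k |c_k| r^k
  = |-4|·3^0 + |1|·3^1 + |2|·3^2 + |-2|·3^3
  = 4 + 3 + 18 + 54 = 79.
This bounds M(r) := max_{|z|=r} |p(z)| from above; equality holds iff all terms c_k z^k can be made to align in phase at a single z on |z|=r.
Part (b). At z = 3 (real, on the circle |z| = r):
  p(3) = (-4)·3^0 + (1)·3^1 + (2)·3^2 + (-2)·3^3 = -37.
  |p(3)| = 37.
Check: |p(3)| = 37 ≤ 79 = M_tri(3). ✓ Equality does not hold at z = 3 (the coefficients have mixed signs, so the terms do not all align in phase there).

M_tri(3) = 79; |p(3)| = 37; equality at z=3: no.


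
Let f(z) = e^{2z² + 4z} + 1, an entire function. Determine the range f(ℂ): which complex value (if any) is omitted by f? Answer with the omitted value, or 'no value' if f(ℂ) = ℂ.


Little Picard bounds the complement of f(ℂ) to at most one point.
The exponent g(z) = 2z² + 4z is a nonconstant polynomial, hence surjective onto ℂ. So e^{g(z)} takes every value in {e^w : w ∈ ℂ} = ℂ ∖ {0}. Adding 1 shifts the range to ℂ ∖ {1}. f omits exactly 1.

Omitted value: 1.


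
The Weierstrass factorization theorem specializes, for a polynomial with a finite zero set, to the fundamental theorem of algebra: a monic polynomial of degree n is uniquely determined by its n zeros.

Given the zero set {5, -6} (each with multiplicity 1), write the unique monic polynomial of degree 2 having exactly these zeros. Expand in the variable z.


The polynomial is p(z) = ∏_{α ∈ S} (z − α), where S = {5, -6}.
Expanding the product yields: p(z) = z^2 + z -30.
The resulting polynomial has degree 2 and real coefficients as required.

p(z) = z^2 + z -30.


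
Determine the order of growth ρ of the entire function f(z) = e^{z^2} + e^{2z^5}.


Each summand is entire of order 2 and 5 respectively (as in the single-exponential case). The order of a sum is at most the max of the orders, so ρ ≤ 5. For the lower bound: on |z|=r choose arg z so that 2z^5 is real positive; then |e^{2z^5}| = e^{2r^5} while |e^{1z^2}| ≤ e^{1r^2} = o(e^{2r^5}). So |f| ≥ e^{2r^5}(1 − o(1)) and ρ ≥ 5. Hence ρ = max(2, 5) = 5.
Therefore ρ = 5.

Order ρ = 5.


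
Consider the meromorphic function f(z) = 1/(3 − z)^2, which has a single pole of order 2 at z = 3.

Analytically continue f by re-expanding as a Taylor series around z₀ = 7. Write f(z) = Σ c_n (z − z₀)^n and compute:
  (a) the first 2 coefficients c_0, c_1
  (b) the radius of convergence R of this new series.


Let w = z − z₀, so z = z₀ + w.
Then 3 − z = 3 − (z₀ + w) = (3 − z₀) − w = -4 − w.
f(z) = 1/(-4 − w)^2 = (1/(-4)^2) · (1 − w/(-4))^{−2}.
By the binomial series (1−u)^{−2} = Σ_{n≥0} C(n+1, 1) u^n for |u|<1, with u = w/(-4):
  c_n = C(n+1, 1) / (-4)^(n+2).
  c_0 = 1/(-4)^2 = 1/16.
  c_1 = 2/(-4)^3 = -1/32.
The series is valid for |w/d| < 1, i.e. |z − z₀| < |d|.
Radius of convergence: R = |3 − z₀| = |-4| = 4 (distance from z₀ to the singularity z = 3).

c_0 = 1/16, c_1 = -1/32; R = 4.


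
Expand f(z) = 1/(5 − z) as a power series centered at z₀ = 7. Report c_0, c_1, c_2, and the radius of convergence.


Let w = z − z₀, so z = z₀ + w.
Then 5 − z = 5 − (z₀ + w) = (5 − z₀) − w = -2 − w.
f(z) = 1/(-2 − w) = (1/(-2)) · 1/(1 − w/(-2)) = Σ_{n≥0} w^n / (-2)^(n+1).
So c_n = 1/(-2)^(n+1):
  c_0 = 1/(-2)^1 = -1/2.
  c_1 = 1/(-2)^2 = 1/4.
  c_2 = 1/(-2)^3 = -1/8.
The series is valid for |w/d| < 1, i.e. |z − z₀| < |d|.
Radius of convergence: R = |5 − z₀| = |-2| = 2 (distance from z₀ to the singularity z = 5).

c_0 = -1/2, c_1 = 1/4, c_2 = -1/8; R = 2.


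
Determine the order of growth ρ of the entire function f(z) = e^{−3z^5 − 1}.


|e^{−3z^5 − 1}| = e^{Re(-3·z^5) + -1} ≤ e^{3|z|^5 + -1} = e^{3r^5 + -1} on |z| = r, so ρ ≤ 5. Choosing z on |z|=r so that -3·z^5 is real positive (always possible by picking arg z appropriately) gives |f(z)| = e^{3r^5 + -1}, matching the bound. The additive constant -1 does not affect log log M(r) ~ 5·log r. Hence ρ = 5.
Therefore ρ = 5.

Order ρ = 5.


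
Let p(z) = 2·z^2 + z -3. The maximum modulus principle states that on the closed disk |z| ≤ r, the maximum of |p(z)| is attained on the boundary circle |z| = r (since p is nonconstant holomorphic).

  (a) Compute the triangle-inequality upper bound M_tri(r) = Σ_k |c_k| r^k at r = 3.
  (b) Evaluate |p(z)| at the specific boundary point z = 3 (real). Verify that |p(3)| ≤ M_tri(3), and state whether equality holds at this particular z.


Coefficients: c_0 = -3, c_1 = 1, c_2 = 2. Radius r = 3.
Part (a). Triangle bound: M_tri(r) = Σ_k |c_k| r^k
  = |-3|·3^0 + |1|·3^1 + |2|·3^2
  = 3 + 3 + 18 = 24.
This bounds M(r) := max_{|z|=r} |p(z)| from above; equality holds iff all terms c_k z^k can be made to align in phase at a single z on |z|=r.
Part (b). At z = 3 (real, on the circle |z| = r):
  p(3) = (-3)·3^0 + (1)·3^1 + (2)·3^2 = 18.
  |p(3)| = 18.
Check: |p(3)| = 18 ≤ 24 = M_tri(3). ✓ Equality does not hold at z = 3 (the coefficients have mixed signs, so the terms do not all align in phase there).

M_tri(3) = 24; |p(3)| = 18; equality at z=3: no.


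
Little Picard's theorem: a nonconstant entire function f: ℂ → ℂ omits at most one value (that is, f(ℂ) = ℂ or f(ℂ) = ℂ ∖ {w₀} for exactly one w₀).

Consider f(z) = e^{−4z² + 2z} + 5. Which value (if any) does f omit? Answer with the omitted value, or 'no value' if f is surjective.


Little Picard bounds the complement of f(ℂ) to at most one point.
The exponent g(z) = −4z² + 2z is a nonconstant polynomial, hence surjective onto ℂ. So e^{g(z)} takes every value in {e^w : w ∈ ℂ} = ℂ ∖ {0}. Adding 5 shifts the range to ℂ ∖ {5}. f omits exactly 5.

Omitted value: 5.


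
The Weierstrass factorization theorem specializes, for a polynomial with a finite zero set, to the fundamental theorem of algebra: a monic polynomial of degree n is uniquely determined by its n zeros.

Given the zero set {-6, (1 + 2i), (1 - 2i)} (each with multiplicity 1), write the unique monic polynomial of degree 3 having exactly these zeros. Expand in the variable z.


The polynomial is p(z) = ∏_{α ∈ S} (z − α), where S = {-6, (1 + 2i), (1 - 2i)}.
Expanding the product yields: p(z) = z^3 + 4·z^2 -7·z + 30.
Note conjugate pairs combine to real quadratics: (z − (1+2i))(z − (1−2i)) = z² − 2z + 5.
The resulting polynomial has degree 3 and real coefficients as required.

p(z) = z^3 + 4·z^2 -7·z + 30.


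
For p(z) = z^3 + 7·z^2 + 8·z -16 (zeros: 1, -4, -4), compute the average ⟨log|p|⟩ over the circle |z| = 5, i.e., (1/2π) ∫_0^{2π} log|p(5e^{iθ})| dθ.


Zeros: -4, -4, 1; r = 5.
Inside |z| < r: -4, -4, 1. Outside (|z| ≥ r): ∅.
p(0) = -16, so log|p(0)| = log(16) = 2.7726.
Apply Jensen: I(r) = log|p(0)| + Σ_k log(r/|z_k|), summed over zeros inside |z| < r.
  log(r/|z_k|) for z_k = 1: log(5/1) = 1.6094
  log(r/|z_k|) for z_k = -4: log(5/4) = 0.2231
  log(r/|z_k|) for z_k = -4: log(5/4) = 0.2231
Sum over inside zeros: 2.0557.
I(r) = log|p(0)| + (inside sum) = 2.7726 + 2.0557 = 4.8283.
Closed form (all zeros inside, monic): I(r) = n·log(r) = 3·log(5) = 4.8283. ✓

I(r) ≈ 4.8283.


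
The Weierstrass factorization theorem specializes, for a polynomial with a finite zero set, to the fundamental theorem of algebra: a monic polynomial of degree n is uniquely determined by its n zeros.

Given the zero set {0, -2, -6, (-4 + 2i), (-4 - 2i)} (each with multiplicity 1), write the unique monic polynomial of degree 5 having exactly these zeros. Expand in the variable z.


The polynomial is p(z) = ∏_{α ∈ S} (z − α), where S = {0, -2, -6, (-4 + 2i), (-4 - 2i)}.
Expanding the product yields: p(z) = z^5 + 16·z^4 + 96·z^3 + 256·z^2 + 240·z.
Note conjugate pairs combine to real quadratics: (z − (-4+2i))(z − (-4−2i)) = z² + 8z + 20.
The resulting polynomial has degree 5 and real coefficients as required.

p(z) = z^5 + 16·z^4 + 96·z^3 + 256·z^2 + 240·z.


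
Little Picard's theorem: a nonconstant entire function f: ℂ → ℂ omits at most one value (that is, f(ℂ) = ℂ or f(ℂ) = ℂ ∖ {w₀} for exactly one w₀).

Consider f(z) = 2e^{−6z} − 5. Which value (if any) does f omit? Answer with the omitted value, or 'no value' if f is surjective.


Little Picard bounds the complement of f(ℂ) to at most one point.
e^{−6z} is never zero on ℂ, so 2·e^{−6z} takes every value in ℂ ∖ {0}. Adding -5 shifts the range to ℂ ∖ {-5}. Thus f omits exactly the value -5.

Omitted value: -5.


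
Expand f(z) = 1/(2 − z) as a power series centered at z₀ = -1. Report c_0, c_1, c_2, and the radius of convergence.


Let w = z − z₀, so z = z₀ + w.
Then 2 − z = 2 − (z₀ + w) = (2 − z₀) − w = 3 − w.
f(z) = 1/(3 − w) = (1/(3)) · 1/(1 − w/(3)) = Σ_{n≥0} w^n / (3)^(n+1).
So c_n = 1/(3)^(n+1):
  c_0 = 1/(3)^1 = 1/3.
  c_1 = 1/(3)^2 = 1/9.
  c_2 = 1/(3)^3 = 1/27.
The series is valid for |w/d| < 1, i.e. |z − z₀| < |d|.
Radius of convergence: R = |2 − z₀| = |3| = 3 (distance from z₀ to the singularity z = 2).

c_0 = 1/3, c_1 = 1/9, c_2 = 1/27; R = 3.


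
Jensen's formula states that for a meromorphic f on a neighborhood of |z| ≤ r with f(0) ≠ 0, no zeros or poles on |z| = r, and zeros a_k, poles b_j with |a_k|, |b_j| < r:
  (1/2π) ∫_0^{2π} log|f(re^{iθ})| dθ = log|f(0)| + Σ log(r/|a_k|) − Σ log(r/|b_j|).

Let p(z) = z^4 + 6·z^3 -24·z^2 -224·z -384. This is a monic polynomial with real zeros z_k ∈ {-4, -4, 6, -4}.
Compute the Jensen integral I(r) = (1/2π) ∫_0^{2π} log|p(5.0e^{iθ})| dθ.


Zeros: -4, -4, -4, 6; r = 5.0.
Inside |z| < r: -4, -4, -4. Outside (|z| ≥ r): 6.
p(0) = -384, so log|p(0)| = log(384) = 5.9506.
Apply Jensen: I(r) = log|p(0)| + Σ_k log(r/|z_k|), summed over zeros inside |z| < r.
  log(r/|z_k|) for z_k = -4: log(5.0/4) = 0.2231
  log(r/|z_k|) for z_k = -4: log(5.0/4) = 0.2231
  log(r/|z_k|) for z_k = -4: log(5.0/4) = 0.2231
  Outside zeros (6) contribute nothing to the Jensen sum.
Sum over inside zeros: 0.6694.
I(r) = log|p(0)| + (inside sum) = 5.9506 + 0.6694 = 6.6201.
Note: since some zeros are outside |z| ≤ r, the simplified n·log(r) form does NOT apply — only the inside zeros contribute.

I(r) ≈ 6.6201.


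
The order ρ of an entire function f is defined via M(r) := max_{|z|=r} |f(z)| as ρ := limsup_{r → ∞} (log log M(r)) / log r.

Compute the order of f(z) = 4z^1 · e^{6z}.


M(r) = max_{|z|=r} |4|·|z|^1·|e^{6z}| = 4·r^1 · e^{6r^1} (the factors attain their maxima compatibly on |z|=r). Then log M(r) = log 4 + 1·log r + 6r^1, dominated by the last term, so log log M(r) ~ 1·log r. The polynomial factor 4z^1 contributes only a log r term and does not affect the order. ρ = 1.
Therefore ρ = 1.

Order ρ = 1.


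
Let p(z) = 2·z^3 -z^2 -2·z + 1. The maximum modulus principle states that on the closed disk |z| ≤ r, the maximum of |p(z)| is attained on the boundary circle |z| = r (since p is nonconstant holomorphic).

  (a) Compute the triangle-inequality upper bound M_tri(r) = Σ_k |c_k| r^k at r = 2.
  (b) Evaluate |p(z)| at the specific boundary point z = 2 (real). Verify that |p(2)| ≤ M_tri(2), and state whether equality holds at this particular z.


Coefficients: c_0 = 1, c_1 = -2, c_2 = -1, c_3 = 2. Radius r = 2.
Part (a). Triangle bound: M_tri(r) = Σ_k |c_k| r^k
  = |1|·2^0 + |-2|·2^1 + |-1|·2^2 + |2|·2^3
  = 1 + 4 + 4 + 16 = 25.
This bounds M(r) := max_{|z|=r} |p(z)| from above; equality holds iff all terms c_k z^k can be made to align in phase at a single z on |z|=r.
Part (b). At z = 2 (real, on the circle |z| = r):
  p(2) = (1)·2^0 + (-2)·2^1 + (-1)·2^2 + (2)·2^3 = 9.
  |p(2)| = 9.
Check: |p(2)| = 9 ≤ 25 = M_tri(2). ✓ Equality does not hold at z = 2 (the coefficients have mixed signs, so the terms do not all align in phase there).

M_tri(2) = 25; |p(2)| = 9; equality at z=2: no.


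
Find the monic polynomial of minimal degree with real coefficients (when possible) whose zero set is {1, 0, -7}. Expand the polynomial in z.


The polynomial is p(z) = ∏_{α ∈ S} (z − α), where S = {1, 0, -7}.
Expanding the product yields: p(z) = z^3 + 6·z^2 -7·z.
The resulting polynomial has degree 3 and real coefficients as required.

p(z) = z^3 + 6·z^2 -7·z.


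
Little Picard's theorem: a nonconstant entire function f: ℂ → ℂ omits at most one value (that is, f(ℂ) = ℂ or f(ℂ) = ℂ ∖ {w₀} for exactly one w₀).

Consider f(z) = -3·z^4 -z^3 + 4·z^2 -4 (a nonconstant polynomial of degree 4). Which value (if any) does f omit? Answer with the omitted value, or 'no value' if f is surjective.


Little Picard bounds the complement of f(ℂ) to at most one point.
For every w ∈ ℂ, the equation p(z) − w = 0 is a nonconstant polynomial in z and hence has at least one root by the fundamental theorem of algebra. So p is surjective onto ℂ, omitting no value.

Omitted value: no value.


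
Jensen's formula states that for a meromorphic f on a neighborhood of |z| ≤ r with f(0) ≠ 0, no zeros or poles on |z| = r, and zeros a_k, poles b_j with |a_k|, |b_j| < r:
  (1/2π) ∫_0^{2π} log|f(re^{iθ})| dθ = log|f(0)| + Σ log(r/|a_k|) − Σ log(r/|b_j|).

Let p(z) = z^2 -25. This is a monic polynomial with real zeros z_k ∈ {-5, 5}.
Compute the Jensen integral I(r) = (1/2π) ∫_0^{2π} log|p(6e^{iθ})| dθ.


Zeros: -5, 5; r = 6.
Inside |z| < r: -5, 5. Outside (|z| ≥ r): ∅.
p(0) = -25, so log|p(0)| = log(25) = 3.2189.
Apply Jensen: I(r) = log|p(0)| + Σ_k log(r/|z_k|), summed over zeros inside |z| < r.
  log(r/|z_k|) for z_k = -5: log(6/5) = 0.1823
  log(r/|z_k|) for z_k = 5: log(6/5) = 0.1823
Sum over inside zeros: 0.3646.
I(r) = log|p(0)| + (inside sum) = 3.2189 + 0.3646 = 3.5835.
Closed form (all zeros inside, monic): I(r) = n·log(r) = 2·log(6) = 3.5835. ✓

I(r) ≈ 3.5835.


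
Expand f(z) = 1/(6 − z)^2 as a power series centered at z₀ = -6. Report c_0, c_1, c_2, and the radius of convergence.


Let w = z − z₀, so z = z₀ + w.
Then 6 − z = 6 − (z₀ + w) = (6 − z₀) − w = 12 − w.
f(z) = 1/(12 − w)^2 = (1/(12)^2) · (1 − w/(12))^{−2}.
By the binomial series (1−u)^{−2} = Σ_{n≥0} C(n+1, 1) u^n for |u|<1, with u = w/(12):
  c_n = C(n+1, 1) / (12)^(n+2).
  c_0 = 1/(12)^2 = 1/144.
  c_1 = 2/(12)^3 = 1/864.
  c_2 = 3/(12)^4 = 1/6912.
The series is valid for |w/d| < 1, i.e. |z − z₀| < |d|.
Radius of convergence: R = |6 − z₀| = |12| = 12 (distance from z₀ to the singularity z = 6).

c_0 = 1/144, c_1 = 1/864, c_2 = 1/6912; R = 12.


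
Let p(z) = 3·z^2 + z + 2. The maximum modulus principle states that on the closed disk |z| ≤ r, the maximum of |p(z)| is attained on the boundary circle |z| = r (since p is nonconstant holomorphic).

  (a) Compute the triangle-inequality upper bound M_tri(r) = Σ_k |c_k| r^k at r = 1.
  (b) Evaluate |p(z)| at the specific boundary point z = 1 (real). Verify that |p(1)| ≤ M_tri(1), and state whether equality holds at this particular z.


Coefficients: c_0 = 2, c_1 = 1, c_2 = 3. Radius r = 1.
Part (a). Triangle bound: M_tri(r) = Σ_k |c_k| r^k
  = |2|·1^0 + |1|·1^1 + |3|·1^2
  = 2 + 1 + 3 = 6.
This bounds M(r) := max_{|z|=r} |p(z)| from above; equality holds iff all terms c_k z^k can be made to align in phase at a single z on |z|=r.
Part (b). At z = 1 (real, on the circle |z| = r):
  p(1) = (2)·1^0 + (1)·1^1 + (3)·1^2 = 6.
  |p(1)| = 6.
Since all nonzero coefficients share the same sign, |p(1)| = 6 = M_tri(1); the triangle bound is attained at z = 1, so in fact M(r) = 6.

M_tri(1) = 6; |p(1)| = 6; equality at z=1: yes.


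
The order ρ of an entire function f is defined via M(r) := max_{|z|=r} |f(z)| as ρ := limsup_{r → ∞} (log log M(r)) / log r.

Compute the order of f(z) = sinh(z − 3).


sinh(w) is a linear combination of e^{iw} and e^{−iw} (or e^w, e^{−w} in the hyperbolic case), so |sinh(w)| ≤ e^{|w|}. With w = z − 3, |w| ≤ 1|z| + 3 = 1r + 3 on |z| = r, giving M(r) ≤ e^{1r + 3}, so ρ ≤ 1. On a suitable ray (z = it for sin/cos; z = t for sinh/cosh, t real → ∞), |sinh(z − 3)| grows like e^{1|t|}/2, so ρ ≥ 1. Hence ρ = 1.
Therefore ρ = 1.

Order ρ = 1.


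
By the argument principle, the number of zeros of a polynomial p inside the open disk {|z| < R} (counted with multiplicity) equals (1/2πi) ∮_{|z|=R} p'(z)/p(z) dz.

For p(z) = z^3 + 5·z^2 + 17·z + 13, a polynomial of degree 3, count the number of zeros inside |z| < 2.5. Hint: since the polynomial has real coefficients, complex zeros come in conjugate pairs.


The zeros of p are: -1, (-2 + 3i), (-2 - 3i).
Their magnitudes are: 1, 3.606, 3.606.
Zeros with |z| < R = 2.5: -1.
Count = 1.
By the argument principle, (1/2πi) ∮_{|z|=R} p'(z)/p(z) dz equals exactly this count.

Number of zeros inside |z| < 2.5: 1.


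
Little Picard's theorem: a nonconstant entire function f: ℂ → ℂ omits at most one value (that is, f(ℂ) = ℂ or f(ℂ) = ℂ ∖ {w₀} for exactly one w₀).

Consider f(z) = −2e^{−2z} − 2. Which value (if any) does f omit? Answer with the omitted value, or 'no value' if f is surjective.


Little Picard bounds the complement of f(ℂ) to at most one point.
e^{−2z} is never zero on ℂ, so -2·e^{−2z} takes every value in ℂ ∖ {0}. Adding -2 shifts the range to ℂ ∖ {-2}. Thus f omits exactly the value -2.

Omitted value: -2.


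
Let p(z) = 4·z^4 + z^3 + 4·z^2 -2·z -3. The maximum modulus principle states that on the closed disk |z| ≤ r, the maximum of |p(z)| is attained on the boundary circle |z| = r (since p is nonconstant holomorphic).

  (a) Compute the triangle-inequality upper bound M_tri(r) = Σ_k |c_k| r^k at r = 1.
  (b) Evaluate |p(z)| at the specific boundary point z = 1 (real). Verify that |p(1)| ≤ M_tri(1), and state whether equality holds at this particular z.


Coefficients: c_0 = -3, c_1 = -2, c_2 = 4, c_3 = 1, c_4 = 4. Radius r = 1.
Part (a). Triangle bound: M_tri(r) = Σ_k |c_k| r^k
  = |-3|·1^0 + |-2|·1^1 + |4|·1^2 + |1|·1^3 + |4|·1^4
  = 3 + 2 + 4 + 1 + 4 = 14.
This bounds M(r) := max_{|z|=r} |p(z)| from above; equality holds iff all terms c_k z^k can be made to align in phase at a single z on |z|=r.
Part (b). At z = 1 (real, on the circle |z| = r):
  p(1) = (-3)·1^0 + (-2)·1^1 + (4)·1^2 + (1)·1^3 + (4)·1^4 = 4.
  |p(1)| = 4.
Check: |p(1)| = 4 ≤ 14 = M_tri(1). ✓ Equality does not hold at z = 1 (the coefficients have mixed signs, so the terms do not all align in phase there).

M_tri(1) = 14; |p(1)| = 4; equality at z=1: no.


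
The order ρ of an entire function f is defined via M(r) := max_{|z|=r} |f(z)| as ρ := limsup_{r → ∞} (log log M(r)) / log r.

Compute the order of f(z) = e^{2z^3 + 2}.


|e^{2z^3 + 2}| = e^{Re(2·z^3) + 2} ≤ e^{2|z|^3 + 2} = e^{2r^3 + 2} on |z| = r, so ρ ≤ 3. Choosing z on |z|=r so that 2·z^3 is real positive (always possible by picking arg z appropriately) gives |f(z)| = e^{2r^3 + 2}, matching the bound. The additive constant 2 does not affect log log M(r) ~ 3·log r. Hence ρ = 3.
Therefore ρ = 3.

Order ρ = 3.


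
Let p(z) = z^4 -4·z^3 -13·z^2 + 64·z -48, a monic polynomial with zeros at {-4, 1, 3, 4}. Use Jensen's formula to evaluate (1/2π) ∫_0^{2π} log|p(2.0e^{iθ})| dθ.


Zeros: -4, 1, 3, 4; r = 2.0.
Inside |z| < r: 1. Outside (|z| ≥ r): -4, 3, 4.
p(0) = -48, so log|p(0)| = log(48) = 3.8712.
Apply Jensen: I(r) = log|p(0)| + Σ_k log(r/|z_k|), summed over zeros inside |z| < r.
  log(r/|z_k|) for z_k = 1: log(2.0/1) = 0.6931
  Outside zeros (-4, 3, 4) contribute nothing to the Jensen sum.
Sum over inside zeros: 0.6931.
I(r) = log|p(0)| + (inside sum) = 3.8712 + 0.6931 = 4.5643.
Note: since some zeros are outside |z| ≤ r, the simplified n·log(r) form does NOT apply — only the inside zeros contribute.

I(r) ≈ 4.5643.


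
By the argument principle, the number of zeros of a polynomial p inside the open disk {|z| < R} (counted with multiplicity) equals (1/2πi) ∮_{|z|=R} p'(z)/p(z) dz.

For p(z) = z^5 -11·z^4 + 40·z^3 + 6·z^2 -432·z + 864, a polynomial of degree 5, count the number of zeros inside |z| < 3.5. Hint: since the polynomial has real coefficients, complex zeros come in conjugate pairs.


The zeros of p are: -3, (3 + 3i), (3 - 3i), 4, 4.
Their magnitudes are: 3, 4.243, 4.243, 4, 4.
Zeros with |z| < R = 3.5: -3.
Count = 1.
By the argument principle, (1/2πi) ∮_{|z|=R} p'(z)/p(z) dz equals exactly this count.

Number of zeros inside |z| < 3.5: 1.


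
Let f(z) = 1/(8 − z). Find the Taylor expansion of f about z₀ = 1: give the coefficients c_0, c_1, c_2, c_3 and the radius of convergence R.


Let w = z − z₀, so z = z₀ + w.
Then 8 − z = 8 − (z₀ + w) = (8 − z₀) − w = 7 − w.
f(z) = 1/(7 − w) = (1/(7)) · 1/(1 − w/(7)) = Σ_{n≥0} w^n / (7)^(n+1).
So c_n = 1/(7)^(n+1):
  c_0 = 1/(7)^1 = 1/7.
  c_1 = 1/(7)^2 = 1/49.
  c_2 = 1/(7)^3 = 1/343.
  c_3 = 1/(7)^4 = 1/2401.
The series is valid for |w/d| < 1, i.e. |z − z₀| < |d|.
Radius of convergence: R = |8 − z₀| = |7| = 7 (distance from z₀ to the singularity z = 8).

c_0 = 1/7, c_1 = 1/49, c_2 = 1/343, c_3 = 1/2401; R = 7.


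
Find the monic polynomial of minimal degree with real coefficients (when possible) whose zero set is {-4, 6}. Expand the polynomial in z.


The polynomial is p(z) = ∏_{α ∈ S} (z − α), where S = {-4, 6}.
Expanding the product yields: p(z) = z^2 -2·z -24.
The resulting polynomial has degree 2 and real coefficients as required.

p(z) = z^2 -2·z -24.


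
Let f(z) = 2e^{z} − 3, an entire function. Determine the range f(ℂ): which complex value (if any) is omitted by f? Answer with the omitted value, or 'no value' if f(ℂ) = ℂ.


Little Picard bounds the complement of f(ℂ) to at most one point.
e^{z} is never zero on ℂ, so 2·e^{z} takes every value in ℂ ∖ {0}. Adding -3 shifts the range to ℂ ∖ {-3}. Thus f omits exactly the value -3.

Omitted value: -3.


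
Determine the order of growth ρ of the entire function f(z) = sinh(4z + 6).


sinh(w) is a linear combination of e^{iw} and e^{−iw} (or e^w, e^{−w} in the hyperbolic case), so |sinh(w)| ≤ e^{|w|}. With w = 4z + 6, |w| ≤ 4|z| + 6 = 4r + 6 on |z| = r, giving M(r) ≤ e^{4r + 6}, so ρ ≤ 1. On a suitable ray (z = it for sin/cos; z = t for sinh/cosh, t real → ∞), |sinh(4z + 6)| grows like e^{4|t|}/2, so ρ ≥ 1. Hence ρ = 1.
Therefore ρ = 1.

Order ρ = 1.


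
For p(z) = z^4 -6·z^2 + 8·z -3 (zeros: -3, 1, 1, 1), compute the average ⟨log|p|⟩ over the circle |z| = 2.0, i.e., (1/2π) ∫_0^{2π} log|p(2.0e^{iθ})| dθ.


Zeros: -3, 1, 1, 1; r = 2.0.
Inside |z| < r: 1, 1, 1. Outside (|z| ≥ r): -3.
p(0) = -3, so log|p(0)| = log(3) = 1.0986.
Apply Jensen: I(r) = log|p(0)| + Σ_k log(r/|z_k|), summed over zeros inside |z| < r.
  log(r/|z_k|) for z_k = 1: log(2.0/1) = 0.6931
  log(r/|z_k|) for z_k = 1: log(2.0/1) = 0.6931
  log(r/|z_k|) for z_k = 1: log(2.0/1) = 0.6931
  Outside zeros (-3) contribute nothing to the Jensen sum.
Sum over inside zeros: 2.0794.
I(r) = log|p(0)| + (inside sum) = 1.0986 + 2.0794 = 3.1781.
Note: since some zeros are outside |z| ≤ r, the simplified n·log(r) form does NOT apply — only the inside zeros contribute.

I(r) ≈ 3.1781.


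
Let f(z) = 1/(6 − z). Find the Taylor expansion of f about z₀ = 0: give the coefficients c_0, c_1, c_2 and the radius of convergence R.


Let w = z − z₀, so z = z₀ + w.
Then 6 − z = 6 − (z₀ + w) = (6 − z₀) − w = 6 − w.
f(z) = 1/(6 − w) = (1/(6)) · 1/(1 − w/(6)) = Σ_{n≥0} w^n / (6)^(n+1).
So c_n = 1/(6)^(n+1):
  c_0 = 1/(6)^1 = 1/6.
  c_1 = 1/(6)^2 = 1/36.
  c_2 = 1/(6)^3 = 1/216.
The series is valid for |w/d| < 1, i.e. |z − z₀| < |d|.
Radius of convergence: R = |6 − z₀| = |6| = 6 (distance from z₀ to the singularity z = 6).

c_0 = 1/6, c_1 = 1/36, c_2 = 1/216; R = 6.


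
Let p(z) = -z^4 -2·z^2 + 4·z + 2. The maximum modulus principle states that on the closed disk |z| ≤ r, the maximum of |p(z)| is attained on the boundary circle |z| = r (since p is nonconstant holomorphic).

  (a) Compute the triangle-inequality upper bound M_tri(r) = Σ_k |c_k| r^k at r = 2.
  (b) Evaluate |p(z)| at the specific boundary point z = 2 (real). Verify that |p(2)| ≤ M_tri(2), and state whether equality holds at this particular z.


Coefficients: c_0 = 2, c_1 = 4, c_2 = -2, c_3 = 0, c_4 = -1. Radius r = 2.
Part (a). Triangle bound: M_tri(r) = Σ_k |c_k| r^k
  = |2|·2^0 + |4|·2^1 + |-2|·2^2 + |0|·2^3 + |-1|·2^4
  = 2 + 8 + 8 + 0 + 16 = 34.
This bounds M(r) := max_{|z|=r} |p(z)| from above; equality holds iff all terms c_k z^k can be made to align in phase at a single z on |z|=r.
Part (b). At z = 2 (real, on the circle |z| = r):
  p(2) = (2)·2^0 + (4)·2^1 + (-2)·2^2 + (0)·2^3 + (-1)·2^4 = -14.
  |p(2)| = 14.
Check: |p(2)| = 14 ≤ 34 = M_tri(2). ✓ Equality does not hold at z = 2 (the coefficients have mixed signs, so the terms do not all align in phase there).

M_tri(2) = 34; |p(2)| = 14; equality at z=2: no.


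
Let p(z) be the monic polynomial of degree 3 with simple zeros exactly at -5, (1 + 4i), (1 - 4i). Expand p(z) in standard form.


The polynomial is p(z) = ∏_{α ∈ S} (z − α), where S = {-5, (1 + 4i), (1 - 4i)}.
Expanding the product yields: p(z) = z^3 + 3·z^2 + 7·z + 85.
Note conjugate pairs combine to real quadratics: (z − (1+4i))(z − (1−4i)) = z² − 2z + 17.
The resulting polynomial has degree 3 and real coefficients as required.

p(z) = z^3 + 3·z^2 + 7·z + 85.


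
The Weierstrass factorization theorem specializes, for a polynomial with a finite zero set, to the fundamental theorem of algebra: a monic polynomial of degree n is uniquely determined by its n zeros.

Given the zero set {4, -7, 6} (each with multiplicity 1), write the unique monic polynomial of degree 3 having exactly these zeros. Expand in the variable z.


The polynomial is p(z) = ∏_{α ∈ S} (z − α), where S = {4, -7, 6}.
Expanding the product yields: p(z) = z^3 -3·z^2 -46·z + 168.
The resulting polynomial has degree 3 and real coefficients as required.

p(z) = z^3 -3·z^2 -46·z + 168.


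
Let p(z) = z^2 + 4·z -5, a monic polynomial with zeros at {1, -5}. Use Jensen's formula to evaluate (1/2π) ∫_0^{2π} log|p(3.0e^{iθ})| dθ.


Zeros: -5, 1; r = 3.0.
Inside |z| < r: 1. Outside (|z| ≥ r): -5.
p(0) = -5, so log|p(0)| = log(5) = 1.6094.
Apply Jensen: I(r) = log|p(0)| + Σ_k log(r/|z_k|), summed over zeros inside |z| < r.
  log(r/|z_k|) for z_k = 1: log(3.0/1) = 1.0986
  Outside zeros (-5) contribute nothing to the Jensen sum.
Sum over inside zeros: 1.0986.
I(r) = log|p(0)| + (inside sum) = 1.6094 + 1.0986 = 2.7081.
Note: since some zeros are outside |z| ≤ r, the simplified n·log(r) form does NOT apply — only the inside zeros contribute.

I(r) ≈ 2.7081.


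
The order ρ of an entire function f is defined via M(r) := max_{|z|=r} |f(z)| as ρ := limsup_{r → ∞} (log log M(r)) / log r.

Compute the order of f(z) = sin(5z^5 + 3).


Write sin(w) = (e^{iw} ± e^{−iw})/(2 or 2i), so |sin(w)| ≤ e^{|w|}. With w = 5z^5 + 3, |w| ≤ 5r^5 + 3 on |z|=r, giving M(r) ≤ e^{5r^5 + 3} and ρ ≤ 5. For the lower bound, choose z on |z|=r with 5z^5 purely imaginary of modulus 5r^5; then |sin(5z^5 + 3)| grows like e^{5r^5}/2, so ρ ≥ 5. Hence ρ = 5.
Therefore ρ = 5.

Order ρ = 5.


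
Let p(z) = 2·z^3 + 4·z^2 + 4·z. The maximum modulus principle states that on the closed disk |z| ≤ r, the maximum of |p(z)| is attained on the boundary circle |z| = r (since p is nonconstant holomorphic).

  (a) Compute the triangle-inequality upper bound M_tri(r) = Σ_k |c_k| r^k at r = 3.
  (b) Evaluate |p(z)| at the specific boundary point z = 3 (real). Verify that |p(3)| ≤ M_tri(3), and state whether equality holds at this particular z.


Coefficients: c_0 = 0, c_1 = 4, c_2 = 4, c_3 = 2. Radius r = 3.
Part (a). Triangle bound: M_tri(r) = Σ_k |c_k| r^k
  = |0|·3^0 + |4|·3^1 + |4|·3^2 + |2|·3^3
  = 0 + 12 + 36 + 54 = 102.
This bounds M(r) := max_{|z|=r} |p(z)| from above; equality holds iff all terms c_k z^k can be made to align in phase at a single z on |z|=r.
Part (b). At z = 3 (real, on the circle |z| = r):
  p(3) = (0)·3^0 + (4)·3^1 + (4)·3^2 + (2)·3^3 = 102.
  |p(3)| = 102.
Since all nonzero coefficients share the same sign, |p(3)| = 102 = M_tri(3); the triangle bound is attained at z = 3, so in fact M(r) = 102.

M_tri(3) = 102; |p(3)| = 102; equality at z=3: yes.


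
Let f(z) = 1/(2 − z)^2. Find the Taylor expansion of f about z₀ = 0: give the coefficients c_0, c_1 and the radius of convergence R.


Let w = z − z₀, so z = z₀ + w.
Then 2 − z = 2 − (z₀ + w) = (2 − z₀) − w = 2 − w.
f(z) = 1/(2 − w)^2 = (1/(2)^2) · (1 − w/(2))^{−2}.
By the binomial series (1−u)^{−2} = Σ_{n≥0} C(n+1, 1) u^n for |u|<1, with u = w/(2):
  c_n = C(n+1, 1) / (2)^(n+2).
  c_0 = 1/(2)^2 = 1/4.
  c_1 = 2/(2)^3 = 1/4.
The series is valid for |w/d| < 1, i.e. |z − z₀| < |d|.
Radius of convergence: R = |2 − z₀| = |2| = 2 (distance from z₀ to the singularity z = 2).

c_0 = 1/4, c_1 = 1/4; R = 2.


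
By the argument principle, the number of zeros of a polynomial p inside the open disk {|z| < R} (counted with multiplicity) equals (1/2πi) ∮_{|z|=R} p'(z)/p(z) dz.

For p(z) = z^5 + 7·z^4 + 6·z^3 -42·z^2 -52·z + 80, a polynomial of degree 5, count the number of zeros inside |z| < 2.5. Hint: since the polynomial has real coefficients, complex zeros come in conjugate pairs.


The zeros of p are: 1, -4, 2, (-3 + 1i), (-3 - 1i).
Their magnitudes are: 1, 4, 2, 3.162, 3.162.
Zeros with |z| < R = 2.5: 1, 2.
Count = 2.
By the argument principle, (1/2πi) ∮_{|z|=R} p'(z)/p(z) dz equals exactly this count.

Number of zeros inside |z| < 2.5: 2.


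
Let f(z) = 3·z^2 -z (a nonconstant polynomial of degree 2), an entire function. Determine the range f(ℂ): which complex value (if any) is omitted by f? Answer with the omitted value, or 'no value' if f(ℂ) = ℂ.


Little Picard bounds the complement of f(ℂ) to at most one point.
For every w ∈ ℂ, the equation p(z) − w = 0 is a nonconstant polynomial in z and hence has at least one root by the fundamental theorem of algebra. So p is surjective onto ℂ, omitting no value.

Omitted value: no value.


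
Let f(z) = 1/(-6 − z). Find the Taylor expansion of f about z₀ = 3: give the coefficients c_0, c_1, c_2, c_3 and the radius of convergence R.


Let w = z − z₀, so z = z₀ + w.
Then -6 − z = -6 − (z₀ + w) = (-6 − z₀) − w = -9 − w.
f(z) = 1/(-9 − w) = (1/(-9)) · 1/(1 − w/(-9)) = Σ_{n≥0} w^n / (-9)^(n+1).
So c_n = 1/(-9)^(n+1):
  c_0 = 1/(-9)^1 = -1/9.
  c_1 = 1/(-9)^2 = 1/81.
  c_2 = 1/(-9)^3 = -1/729.
  c_3 = 1/(-9)^4 = 1/6561.
The series is valid for |w/d| < 1, i.e. |z − z₀| < |d|.
Radius of convergence: R = |-6 − z₀| = |-9| = 9 (distance from z₀ to the singularity z = -6).

c_0 = -1/9, c_1 = 1/81, c_2 = -1/729, c_3 = 1/6561; R = 9.


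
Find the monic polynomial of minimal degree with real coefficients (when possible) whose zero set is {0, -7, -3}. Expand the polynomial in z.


The polynomial is p(z) = ∏_{α ∈ S} (z − α), where S = {0, -7, -3}.
Expanding the product yields: p(z) = z^3 + 10·z^2 + 21·z.
The resulting polynomial has degree 3 and real coefficients as required.

p(z) = z^3 + 10·z^2 + 21·z.


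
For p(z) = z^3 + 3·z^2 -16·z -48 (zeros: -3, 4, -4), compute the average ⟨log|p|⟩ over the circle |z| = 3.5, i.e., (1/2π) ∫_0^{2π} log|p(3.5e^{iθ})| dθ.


Zeros: -4, -3, 4; r = 3.5.
Inside |z| < r: -3. Outside (|z| ≥ r): -4, 4.
p(0) = -48, so log|p(0)| = log(48) = 3.8712.
Apply Jensen: I(r) = log|p(0)| + Σ_k log(r/|z_k|), summed over zeros inside |z| < r.
  log(r/|z_k|) for z_k = -3: log(3.5/3) = 0.1542
  Outside zeros (-4, 4) contribute nothing to the Jensen sum.
Sum over inside zeros: 0.1542.
I(r) = log|p(0)| + (inside sum) = 3.8712 + 0.1542 = 4.0254.
Note: since some zeros are outside |z| ≤ r, the simplified n·log(r) form does NOT apply — only the inside zeros contribute.

I(r) ≈ 4.0254.


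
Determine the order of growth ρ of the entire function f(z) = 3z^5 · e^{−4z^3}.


M(r) = max_{|z|=r} |3|·|z|^5·|e^{−4z^3}| = 3·r^5 · e^{4r^3} (the factors attain their maxima compatibly on |z|=r). Then log M(r) = log 3 + 5·log r + 4r^3, dominated by the last term, so log log M(r) ~ 3·log r. The polynomial factor 3z^5 contributes only a log r term and does not affect the order. ρ = 3.
Therefore ρ = 3.

Order ρ = 3.


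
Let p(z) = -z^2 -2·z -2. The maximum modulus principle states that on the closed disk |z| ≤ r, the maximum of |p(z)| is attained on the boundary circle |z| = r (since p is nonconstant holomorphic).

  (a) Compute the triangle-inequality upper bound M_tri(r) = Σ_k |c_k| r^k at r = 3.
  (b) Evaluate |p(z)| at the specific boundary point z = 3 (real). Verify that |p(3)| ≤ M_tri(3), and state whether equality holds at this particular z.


Coefficients: c_0 = -2, c_1 = -2, c_2 = -1. Radius r = 3.
Part (a). Triangle bound: M_tri(r) = Σ_k |c_k| r^k
  = |-2|·3^0 + |-2|·3^1 + |-1|·3^2
  = 2 + 6 + 9 = 17.
This bounds M(r) := max_{|z|=r} |p(z)| from above; equality holds iff all terms c_k z^k can be made to align in phase at a single z on |z|=r.
Part (b). At z = 3 (real, on the circle |z| = r):
  p(3) = (-2)·3^0 + (-2)·3^1 + (-1)·3^2 = -17.
  |p(3)| = 17.
Since all nonzero coefficients share the same sign, |p(3)| = 17 = M_tri(3); the triangle bound is attained at z = 3, so in fact M(r) = 17.

M_tri(3) = 17; |p(3)| = 17; equality at z=3: yes.


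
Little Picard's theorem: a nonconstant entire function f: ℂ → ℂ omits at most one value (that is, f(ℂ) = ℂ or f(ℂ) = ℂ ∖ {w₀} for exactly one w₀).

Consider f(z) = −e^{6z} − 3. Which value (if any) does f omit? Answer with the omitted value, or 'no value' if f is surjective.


Little Picard bounds the complement of f(ℂ) to at most one point.
e^{6z} is never zero on ℂ, so -1·e^{6z} takes every value in ℂ ∖ {0}. Adding -3 shifts the range to ℂ ∖ {-3}. Thus f omits exactly the value -3.

Omitted value: -3.


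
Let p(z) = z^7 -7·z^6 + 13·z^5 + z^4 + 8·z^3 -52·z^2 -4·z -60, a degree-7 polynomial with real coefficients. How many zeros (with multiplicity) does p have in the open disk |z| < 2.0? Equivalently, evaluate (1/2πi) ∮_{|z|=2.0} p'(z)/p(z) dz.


The zeros of p are: 3, (3 + 1i), (3 - 1i), (-1 + 1i), (-1 - 1i), (0 + 1i), (0 - 1i).
Their magnitudes are: 3, 3.162, 3.162, 1.414, 1.414, 1, 1.
Zeros with |z| < R = 2.0: (-1 + 1i), (-1 - 1i), (0 + 1i), (0 - 1i).
Count = 4.
By the argument principle, (1/2πi) ∮_{|z|=R} p'(z)/p(z) dz equals exactly this count.

Number of zeros inside |z| < 2.0: 4.


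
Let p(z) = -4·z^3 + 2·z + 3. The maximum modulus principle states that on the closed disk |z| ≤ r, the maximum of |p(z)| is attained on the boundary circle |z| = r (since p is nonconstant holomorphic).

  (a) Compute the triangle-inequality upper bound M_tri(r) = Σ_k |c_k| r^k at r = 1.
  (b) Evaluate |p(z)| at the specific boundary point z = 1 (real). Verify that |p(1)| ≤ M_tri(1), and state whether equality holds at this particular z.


Coefficients: c_0 = 3, c_1 = 2, c_2 = 0, c_3 = -4. Radius r = 1.
Part (a). Triangle bound: M_tri(r) = Σ_k |c_k| r^k
  = |3|·1^0 + |2|·1^1 + |0|·1^2 + |-4|·1^3
  = 3 + 2 + 0 + 4 = 9.
This bounds M(r) := max_{|z|=r} |p(z)| from above; equality holds iff all terms c_k z^k can be made to align in phase at a single z on |z|=r.
Part (b). At z = 1 (real, on the circle |z| = r):
  p(1) = (3)·1^0 + (2)·1^1 + (0)·1^2 + (-4)·1^3 = 1.
  |p(1)| = 1.
Check: |p(1)| = 1 ≤ 9 = M_tri(1). ✓ Equality does not hold at z = 1 (the coefficients have mixed signs, so the terms do not all align in phase there).

M_tri(1) = 9; |p(1)| = 1; equality at z=1: no.


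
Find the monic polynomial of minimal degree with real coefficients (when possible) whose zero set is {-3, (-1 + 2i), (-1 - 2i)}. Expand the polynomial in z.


The polynomial is p(z) = ∏_{α ∈ S} (z − α), where S = {-3, (-1 + 2i), (-1 - 2i)}.
Expanding the product yields: p(z) = z^3 + 5·z^2 + 11·z + 15.
Note conjugate pairs combine to real quadratics: (z − (-1+2i))(z − (-1−2i)) = z² + 2z + 5.
The resulting polynomial has degree 3 and real coefficients as required.

p(z) = z^3 + 5·z^2 + 11·z + 15.


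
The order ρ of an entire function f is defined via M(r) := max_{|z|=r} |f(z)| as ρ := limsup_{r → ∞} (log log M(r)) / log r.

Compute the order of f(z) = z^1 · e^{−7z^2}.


M(r) = max_{|z|=r} |1|·|z|^1·|e^{−7z^2}| = 1·r^1 · e^{7r^2} (the factors attain their maxima compatibly on |z|=r). Then log M(r) = log 1 + 1·log r + 7r^2, dominated by the last term, so log log M(r) ~ 2·log r. The polynomial factor 1z^1 contributes only a log r term and does not affect the order. ρ = 2.
Therefore ρ = 2.

Order ρ = 2.
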